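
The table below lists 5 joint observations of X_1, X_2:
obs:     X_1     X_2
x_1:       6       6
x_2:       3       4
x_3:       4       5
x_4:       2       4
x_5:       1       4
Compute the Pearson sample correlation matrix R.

Step 1 — column means:
  mean(X_1) = (6 + 3 + 4 + 2 + 1) / 5 = 16/5 = 3.2
  mean(X_2) = (6 + 4 + 5 + 4 + 4) / 5 = 23/5 = 4.6

Step 2 — sample variances and covariances s[i,j] = (1/(n-1)) · Σ_k (x_{k,i} - mean_i) · (x_{k,j} - mean_j), with n-1 = 4:
  s[X_1,X_1] = ((2.8)·(2.8) + (-0.2)·(-0.2) + (0.8)·(0.8) + (-1.2)·(-1.2) + (-2.2)·(-2.2)) / 4 = 14.8/4 = 3.7
  s[X_1,X_2] = ((2.8)·(1.4) + (-0.2)·(-0.6) + (0.8)·(0.4) + (-1.2)·(-0.6) + (-2.2)·(-0.6)) / 4 = 6.4/4 = 1.6
  s[X_2,X_2] = ((1.4)·(1.4) + (-0.6)·(-0.6) + (0.4)·(0.4) + (-0.6)·(-0.6) + (-0.6)·(-0.6)) / 4 = 3.2/4 = 0.8
  Sample standard deviations s_i = √(s[i,i]):
  s(X_1) = √(3.7) = 1.9235
  s(X_2) = √(0.8) = 0.8944

Step 3 — r_{ij} = s_{ij} / (s_i · s_j):
  r[X_1,X_1] = 1 (diagonal).
  r[X_1,X_2] = 1.6 / (1.9235 · 0.8944) = 1.6 / 1.7205 = 0.93
  r[X_2,X_2] = 1 (diagonal).

R is symmetric with unit diagonal. Assembling:

R = [[1, 0.93],
 [0.93, 1]]


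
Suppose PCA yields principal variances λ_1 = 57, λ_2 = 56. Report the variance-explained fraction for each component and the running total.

Step 1 — total variance = trace(Sigma) = Σ λ_i = 57 + 56 = 113.

Step 2 — fraction explained by component i = λ_i / Σ λ:
  PC1: 57/113 = 0.5044
  PC2: 56/113 = 0.4956

Step 3 — cumulative fraction after k components = (λ_1 + ... + λ_k) / Σ λ:
  k = 1: 57/113 = 0.5044
  k = 2: (57 + 56)/113 = 113/113 = 1

Summary (fraction, with percent):

explained: PC1 0.5044 (50.44%), PC2 0.4956 (49.56%);  cumulative: 0.5044, 1


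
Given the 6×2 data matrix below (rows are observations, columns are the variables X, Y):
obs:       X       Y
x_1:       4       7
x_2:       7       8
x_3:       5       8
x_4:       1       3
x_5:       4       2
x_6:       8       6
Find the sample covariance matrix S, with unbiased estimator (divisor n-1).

Step 1 — column means:
  mean(X) = (4 + 7 + 5 + 1 + 4 + 8) / 6 = 29/6 = 4.8333
  mean(Y) = (7 + 8 + 8 + 3 + 2 + 6) / 6 = 34/6 = 5.6667

Step 2 — sample covariance S[i,j] = (1/(n-1)) · Σ_k (x_{k,i} - mean_i) · (x_{k,j} - mean_j), with n-1 = 5.
  S[X,X] = ((-0.8333)·(-0.8333) + (2.1667)·(2.1667) + (0.1667)·(0.1667) + (-3.8333)·(-3.8333) + (-0.8333)·(-0.8333) + (3.1667)·(3.1667)) / 5 = 30.8333/5 = 6.1667
  S[X,Y] = ((-0.8333)·(1.3333) + (2.1667)·(2.3333) + (0.1667)·(2.3333) + (-3.8333)·(-2.6667) + (-0.8333)·(-3.6667) + (3.1667)·(0.3333)) / 5 = 18.6667/5 = 3.7333
  S[Y,Y] = ((1.3333)·(1.3333) + (2.3333)·(2.3333) + (2.3333)·(2.3333) + (-2.6667)·(-2.6667) + (-3.6667)·(-3.6667) + (0.3333)·(0.3333)) / 5 = 33.3333/5 = 6.6667

S is symmetric (S[j,i] = S[i,j]). Assembling:

S = [[6.1667, 3.7333],
 [3.7333, 6.6667]]


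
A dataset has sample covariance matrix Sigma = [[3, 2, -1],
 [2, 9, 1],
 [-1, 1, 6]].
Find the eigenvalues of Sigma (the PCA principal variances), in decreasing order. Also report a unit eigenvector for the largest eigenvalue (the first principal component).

Step 1 — characteristic polynomial p(λ) = det(λI - Sigma) = λ³ - tr·λ² + c_1·λ - det, where tr = trace, c_1 = sum of the principal 2×2 minors, det = det(Sigma):
  tr = 3 + 9 + 6 = 18,
  c_1 = (3·9 - (2)²) + (3·6 - (-1)²) + (9·6 - (1)²) = 23 + 17 + 53 = 93,
  det = 3·(9·6 - (1)²) - (2)·((2)·6 - (1)·(-1)) + (-1)·((2)·(1) - 9·(-1)) = 3·(53) - (2)·(13) + (-1)·(11) = 122.
  So p(λ) = λ³ - 18λ² + 93λ - 122.
Step 2 — look for an integer root (rational root theorem: any rational root is an integer divisor of 122). Testing λ = 2:
  p(2) = 8 - 72 + 186 - 122 = 0  ✓
  Dividing out (λ - 2): p(λ) = (λ - 2)(λ² - 16λ + 61).
Step 3 — remaining eigenvalues from the quadratic λ² - 16λ + 61 = 0:
  Δ = 16² - 4·61 = 256 - 244 = 12,  λ = (16 ± √12)/2 = (16 ± 3.4641)/2 ≈ 9.7321 or 6.2679.
  Sorted: λ_1 = 9.7321,  λ_2 = 6.2679,  λ_3 = 2  (check: sum = 18 = tr ✓).

Step 4 — unit eigenvector for λ_1 ≈ 9.7321: v spans the null space of (Sigma - λ_1 I), whose rows are
  r_1 = (-6.7321, 2, -1),  r_2 = (2, -0.7321, 1),  r_3 = (-1, 1, -3.7321).
  v is orthogonal to every row, so take v ∝ r_1 × r_2 = ((2)·(1) - (-1)·(-0.7321), (-1)·(2) - (-6.7321)·(1), (-6.7321)·(-0.7321) - (2)·(2)) ≈ (1.2679, 4.7321, 0.9282).
  Let u = (1.2679, 4.7321, 0.9282).
  ||u|| = √((1.2679)² + (4.7321)² + (0.9282)²) = √(24.8616) ≈ 4.9861,  v_1 = u/||u|| ≈ (0.2543, 0.949, 0.1862) (||v_1|| = 1).

λ_1 = 9.7321,  λ_2 = 6.2679,  λ_3 = 2;  v_1 ≈ (0.2543, 0.949, 0.1862)


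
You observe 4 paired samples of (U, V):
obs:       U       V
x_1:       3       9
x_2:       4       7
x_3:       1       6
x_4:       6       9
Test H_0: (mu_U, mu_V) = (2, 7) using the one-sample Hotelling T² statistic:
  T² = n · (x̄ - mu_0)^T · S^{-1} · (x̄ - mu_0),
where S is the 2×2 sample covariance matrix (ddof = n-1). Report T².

Step 1 — sample mean vector:
  mean(U) = (3 + 4 + 1 + 6) / 4 = 14/4 = 3.5
  mean(V) = (9 + 7 + 6 + 9) / 4 = 31/4 = 7.75
  x̄ = (3.5, 7.75),  deviation x̄ - mu_0 = (3.5, 7.75) - (2, 7) = (1.5, 0.75).

Step 2 — sample covariance matrix, S[i,j] = (1/(n-1)) · Σ_k (x_{k,i} - mean_i) · (x_{k,j} - mean_j), divisor n-1 = 3:
  S[U,U] = ((-0.5)·(-0.5) + (0.5)·(0.5) + (-2.5)·(-2.5) + (2.5)·(2.5)) / 3 = 13/3 = 4.3333
  S[U,V] = ((-0.5)·(1.25) + (0.5)·(-0.75) + (-2.5)·(-1.75) + (2.5)·(1.25)) / 3 = 6.5/3 = 2.1667
  S[V,V] = ((1.25)·(1.25) + (-0.75)·(-0.75) + (-1.75)·(-1.75) + (1.25)·(1.25)) / 3 = 6.75/3 = 2.25
  S = [[4.3333, 2.1667],
 [2.1667, 2.25]].

Step 3 — invert S. det(S) = 4.3333·2.25 - (2.1667)² = 5.0556.
  S^{-1} = (1/det) · [[d, -b], [-b, a]] = [[0.4451, -0.4286],
 [-0.4286, 0.8571]].

Step 4 — quadratic form (x̄ - mu_0)^T · S^{-1} · (x̄ - mu_0):
  S^{-1} · (x̄ - mu_0) = (0.3462, 0),
  (x̄ - mu_0)^T · [...] = (1.5)·(0.3462) + (0.75)·(0) = 0.5192.

Step 5 — scale by n: T² = 4 · 0.5192 = 2.0769.

T² ≈ 2.0769


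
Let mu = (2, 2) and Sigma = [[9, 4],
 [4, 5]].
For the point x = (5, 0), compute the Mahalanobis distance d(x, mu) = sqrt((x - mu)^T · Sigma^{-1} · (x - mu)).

Step 1 — centre the observation: (x - mu) = (3, -2).

Step 2 — invert Sigma. det(Sigma) = 9·5 - (4)² = 29.
  Sigma^{-1} = (1/det) · [[d, -b], [-b, a]] = [[0.1724, -0.1379],
 [-0.1379, 0.3103]].

Step 3 — form the quadratic (x - mu)^T · Sigma^{-1} · (x - mu):
  Sigma^{-1} · (x - mu) = (0.7931, -1.0345).
  (x - mu)^T · [Sigma^{-1} · (x - mu)] = (3)·(0.7931) + (-2)·(-1.0345) = 4.4483.

Step 4 — take square root: d = √(4.4483) ≈ 2.1091.

d(x, mu) = √(4.4483) ≈ 2.1091


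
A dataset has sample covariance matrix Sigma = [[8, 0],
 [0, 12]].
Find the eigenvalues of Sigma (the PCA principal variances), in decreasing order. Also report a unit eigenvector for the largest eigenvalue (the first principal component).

Step 1 — characteristic polynomial of 2×2 Sigma:
  det(Sigma - λI) = λ² - trace · λ + det = 0.
  trace = 8 + 12 = 20, det = 8·12 - (0)² = 96.
Step 2 — discriminant:
  Δ = trace² - 4·det = 400 - 384 = 16.
Step 3 — eigenvalues:
  λ = (trace ± √Δ)/2 = (20 ± 4)/2,
  λ_1 = 12,  λ_2 = 8.

Step 4 — unit eigenvector for λ_1: Sigma is diagonal, so its eigenvectors are the coordinate axes. λ_1 = 12 is the diagonal entry on the second coordinate axis, hence
  v_1 = (0, 1) (||v_1|| = 1).

λ_1 = 12,  λ_2 = 8;  v_1 ≈ (0, 1)


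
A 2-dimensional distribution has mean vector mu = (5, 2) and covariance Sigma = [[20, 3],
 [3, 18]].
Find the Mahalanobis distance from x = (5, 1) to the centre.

Step 1 — centre the observation: (x - mu) = (0, -1).

Step 2 — invert Sigma. det(Sigma) = 20·18 - (3)² = 351.
  Sigma^{-1} = (1/det) · [[d, -b], [-b, a]] = [[0.0513, -0.0085],
 [-0.0085, 0.057]].

Step 3 — form the quadratic (x - mu)^T · Sigma^{-1} · (x - mu):
  Sigma^{-1} · (x - mu) = (0.0085, -0.057).
  (x - mu)^T · [Sigma^{-1} · (x - mu)] = (0)·(0.0085) + (-1)·(-0.057) = 0.057.

Step 4 — take square root: d = √(0.057) ≈ 0.2387.

d(x, mu) = √(0.057) ≈ 0.2387


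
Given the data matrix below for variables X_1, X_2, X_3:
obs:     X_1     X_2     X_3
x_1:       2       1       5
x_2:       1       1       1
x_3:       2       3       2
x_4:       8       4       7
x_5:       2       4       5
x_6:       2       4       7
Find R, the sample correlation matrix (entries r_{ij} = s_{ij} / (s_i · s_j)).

Step 1 — column means:
  mean(X_1) = (2 + 1 + 2 + 8 + 2 + 2) / 6 = 17/6 = 2.8333
  mean(X_2) = (1 + 1 + 3 + 4 + 4 + 4) / 6 = 17/6 = 2.8333
  mean(X_3) = (5 + 1 + 2 + 7 + 5 + 7) / 6 = 27/6 = 4.5

Step 2 — sample variances and covariances s[i,j] = (1/(n-1)) · Σ_k (x_{k,i} - mean_i) · (x_{k,j} - mean_j), with n-1 = 5:
  s[X_1,X_1] = ((-0.8333)·(-0.8333) + (-1.8333)·(-1.8333) + (-0.8333)·(-0.8333) + (5.1667)·(5.1667) + (-0.8333)·(-0.8333) + (-0.8333)·(-0.8333)) / 5 = 32.8333/5 = 6.5667
  s[X_1,X_2] = ((-0.8333)·(-1.8333) + (-1.8333)·(-1.8333) + (-0.8333)·(0.1667) + (5.1667)·(1.1667) + (-0.8333)·(1.1667) + (-0.8333)·(1.1667)) / 5 = 8.8333/5 = 1.7667
  s[X_1,X_3] = ((-0.8333)·(0.5) + (-1.8333)·(-3.5) + (-0.8333)·(-2.5) + (5.1667)·(2.5) + (-0.8333)·(0.5) + (-0.8333)·(2.5)) / 5 = 18.5/5 = 3.7
  s[X_2,X_2] = ((-1.8333)·(-1.8333) + (-1.8333)·(-1.8333) + (0.1667)·(0.1667) + (1.1667)·(1.1667) + (1.1667)·(1.1667) + (1.1667)·(1.1667)) / 5 = 10.8333/5 = 2.1667
  s[X_2,X_3] = ((-1.8333)·(0.5) + (-1.8333)·(-3.5) + (0.1667)·(-2.5) + (1.1667)·(2.5) + (1.1667)·(0.5) + (1.1667)·(2.5)) / 5 = 11.5/5 = 2.3
  s[X_3,X_3] = ((0.5)·(0.5) + (-3.5)·(-3.5) + (-2.5)·(-2.5) + (2.5)·(2.5) + (0.5)·(0.5) + (2.5)·(2.5)) / 5 = 31.5/5 = 6.3
  Sample standard deviations s_i = √(s[i,i]):
  s(X_1) = √(6.5667) = 2.5626
  s(X_2) = √(2.1667) = 1.472
  s(X_3) = √(6.3) = 2.51

Step 3 — r_{ij} = s_{ij} / (s_i · s_j):
  r[X_1,X_1] = 1 (diagonal).
  r[X_1,X_2] = 1.7667 / (2.5626 · 1.472) = 1.7667 / 3.772 = 0.4684
  r[X_1,X_3] = 3.7 / (2.5626 · 2.51) = 3.7 / 6.432 = 0.5753
  r[X_2,X_2] = 1 (diagonal).
  r[X_2,X_3] = 2.3 / (1.472 · 2.51) = 2.3 / 3.6946 = 0.6225
  r[X_3,X_3] = 1 (diagonal).

R is symmetric with unit diagonal. Assembling:

R = [[1, 0.4684, 0.5753],
 [0.4684, 1, 0.6225],
 [0.5753, 0.6225, 1]]


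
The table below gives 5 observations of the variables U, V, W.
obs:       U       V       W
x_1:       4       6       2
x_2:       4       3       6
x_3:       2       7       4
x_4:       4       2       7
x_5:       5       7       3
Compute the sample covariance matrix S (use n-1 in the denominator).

Step 1 — column means:
  mean(U) = (4 + 4 + 2 + 4 + 5) / 5 = 19/5 = 3.8
  mean(V) = (6 + 3 + 7 + 2 + 7) / 5 = 25/5 = 5
  mean(W) = (2 + 6 + 4 + 7 + 3) / 5 = 22/5 = 4.4

Step 2 — sample covariance S[i,j] = (1/(n-1)) · Σ_k (x_{k,i} - mean_i) · (x_{k,j} - mean_j), with n-1 = 4.
  S[U,U] = ((0.2)·(0.2) + (0.2)·(0.2) + (-1.8)·(-1.8) + (0.2)·(0.2) + (1.2)·(1.2)) / 4 = 4.8/4 = 1.2
  S[U,V] = ((0.2)·(1) + (0.2)·(-2) + (-1.8)·(2) + (0.2)·(-3) + (1.2)·(2)) / 4 = -2/4 = -0.5
  S[U,W] = ((0.2)·(-2.4) + (0.2)·(1.6) + (-1.8)·(-0.4) + (0.2)·(2.6) + (1.2)·(-1.4)) / 4 = -0.6/4 = -0.15
  S[V,V] = ((1)·(1) + (-2)·(-2) + (2)·(2) + (-3)·(-3) + (2)·(2)) / 4 = 22/4 = 5.5
  S[V,W] = ((1)·(-2.4) + (-2)·(1.6) + (2)·(-0.4) + (-3)·(2.6) + (2)·(-1.4)) / 4 = -17/4 = -4.25
  S[W,W] = ((-2.4)·(-2.4) + (1.6)·(1.6) + (-0.4)·(-0.4) + (2.6)·(2.6) + (-1.4)·(-1.4)) / 4 = 17.2/4 = 4.3

S is symmetric (S[j,i] = S[i,j]). Assembling:

S = [[1.2, -0.5, -0.15],
 [-0.5, 5.5, -4.25],
 [-0.15, -4.25, 4.3]]


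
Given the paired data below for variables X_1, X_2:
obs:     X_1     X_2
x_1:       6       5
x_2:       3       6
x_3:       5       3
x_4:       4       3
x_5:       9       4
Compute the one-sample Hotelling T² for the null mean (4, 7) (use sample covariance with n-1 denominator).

Step 1 — sample mean vector:
  mean(X_1) = (6 + 3 + 5 + 4 + 9) / 5 = 27/5 = 5.4
  mean(X_2) = (5 + 6 + 3 + 3 + 4) / 5 = 21/5 = 4.2
  x̄ = (5.4, 4.2),  deviation x̄ - mu_0 = (5.4, 4.2) - (4, 7) = (1.4, -2.8).

Step 2 — sample covariance matrix, S[i,j] = (1/(n-1)) · Σ_k (x_{k,i} - mean_i) · (x_{k,j} - mean_j), divisor n-1 = 4:
  S[X_1,X_1] = ((0.6)·(0.6) + (-2.4)·(-2.4) + (-0.4)·(-0.4) + (-1.4)·(-1.4) + (3.6)·(3.6)) / 4 = 21.2/4 = 5.3
  S[X_1,X_2] = ((0.6)·(0.8) + (-2.4)·(1.8) + (-0.4)·(-1.2) + (-1.4)·(-1.2) + (3.6)·(-0.2)) / 4 = -2.4/4 = -0.6
  S[X_2,X_2] = ((0.8)·(0.8) + (1.8)·(1.8) + (-1.2)·(-1.2) + (-1.2)·(-1.2) + (-0.2)·(-0.2)) / 4 = 6.8/4 = 1.7
  S = [[5.3, -0.6],
 [-0.6, 1.7]].

Step 3 — invert S. det(S) = 5.3·1.7 - (-0.6)² = 8.65.
  S^{-1} = (1/det) · [[d, -b], [-b, a]] = [[0.1965, 0.0694],
 [0.0694, 0.6127]].

Step 4 — quadratic form (x̄ - mu_0)^T · S^{-1} · (x̄ - mu_0):
  S^{-1} · (x̄ - mu_0) = (0.0809, -1.6185),
  (x̄ - mu_0)^T · [...] = (1.4)·(0.0809) + (-2.8)·(-1.6185) = 4.6451.

Step 5 — scale by n: T² = 5 · 4.6451 = 23.2254.

T² ≈ 23.2254


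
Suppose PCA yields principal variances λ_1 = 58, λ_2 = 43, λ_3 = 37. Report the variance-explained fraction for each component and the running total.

Step 1 — total variance = trace(Sigma) = Σ λ_i = 58 + 43 + 37 = 138.

Step 2 — fraction explained by component i = λ_i / Σ λ:
  PC1: 58/138 = 0.4203
  PC2: 43/138 = 0.3116
  PC3: 37/138 = 0.2681

Step 3 — cumulative fraction after k components = (λ_1 + ... + λ_k) / Σ λ:
  k = 1: 58/138 = 0.4203
  k = 2: (58 + 43)/138 = 101/138 = 0.7319
  k = 3: (58 + 43 + 37)/138 = 138/138 = 1

Summary (fraction, with percent):

explained: PC1 0.4203 (42.03%), PC2 0.3116 (31.16%), PC3 0.2681 (26.81%);  cumulative: 0.4203, 0.7319, 1


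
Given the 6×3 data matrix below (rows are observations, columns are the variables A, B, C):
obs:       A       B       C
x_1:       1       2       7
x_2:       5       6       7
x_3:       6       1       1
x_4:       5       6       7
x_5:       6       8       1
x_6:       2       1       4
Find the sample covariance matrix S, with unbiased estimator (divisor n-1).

Step 1 — column means:
  mean(A) = (1 + 5 + 6 + 5 + 6 + 2) / 6 = 25/6 = 4.1667
  mean(B) = (2 + 6 + 1 + 6 + 8 + 1) / 6 = 24/6 = 4
  mean(C) = (7 + 7 + 1 + 7 + 1 + 4) / 6 = 27/6 = 4.5

Step 2 — sample covariance S[i,j] = (1/(n-1)) · Σ_k (x_{k,i} - mean_i) · (x_{k,j} - mean_j), with n-1 = 5.
  S[A,A] = ((-3.1667)·(-3.1667) + (0.8333)·(0.8333) + (1.8333)·(1.8333) + (0.8333)·(0.8333) + (1.8333)·(1.8333) + (-2.1667)·(-2.1667)) / 5 = 22.8333/5 = 4.5667
  S[A,B] = ((-3.1667)·(-2) + (0.8333)·(2) + (1.8333)·(-3) + (0.8333)·(2) + (1.8333)·(4) + (-2.1667)·(-3)) / 5 = 18/5 = 3.6
  S[A,C] = ((-3.1667)·(2.5) + (0.8333)·(2.5) + (1.8333)·(-3.5) + (0.8333)·(2.5) + (1.8333)·(-3.5) + (-2.1667)·(-0.5)) / 5 = -15.5/5 = -3.1
  S[B,B] = ((-2)·(-2) + (2)·(2) + (-3)·(-3) + (2)·(2) + (4)·(4) + (-3)·(-3)) / 5 = 46/5 = 9.2
  S[B,C] = ((-2)·(2.5) + (2)·(2.5) + (-3)·(-3.5) + (2)·(2.5) + (4)·(-3.5) + (-3)·(-0.5)) / 5 = 3/5 = 0.6
  S[C,C] = ((2.5)·(2.5) + (2.5)·(2.5) + (-3.5)·(-3.5) + (2.5)·(2.5) + (-3.5)·(-3.5) + (-0.5)·(-0.5)) / 5 = 43.5/5 = 8.7

S is symmetric (S[j,i] = S[i,j]). Assembling:

S = [[4.5667, 3.6, -3.1],
 [3.6, 9.2, 0.6],
 [-3.1, 0.6, 8.7]]


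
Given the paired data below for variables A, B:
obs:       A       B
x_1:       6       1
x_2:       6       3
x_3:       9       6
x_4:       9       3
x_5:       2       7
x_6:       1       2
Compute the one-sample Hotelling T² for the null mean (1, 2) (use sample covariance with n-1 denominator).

Step 1 — sample mean vector:
  mean(A) = (6 + 6 + 9 + 9 + 2 + 1) / 6 = 33/6 = 5.5
  mean(B) = (1 + 3 + 6 + 3 + 7 + 2) / 6 = 22/6 = 3.6667
  x̄ = (5.5, 3.6667),  deviation x̄ - mu_0 = (5.5, 3.6667) - (1, 2) = (4.5, 1.6667).

Step 2 — sample covariance matrix, S[i,j] = (1/(n-1)) · Σ_k (x_{k,i} - mean_i) · (x_{k,j} - mean_j), divisor n-1 = 5:
  S[A,A] = ((0.5)·(0.5) + (0.5)·(0.5) + (3.5)·(3.5) + (3.5)·(3.5) + (-3.5)·(-3.5) + (-4.5)·(-4.5)) / 5 = 57.5/5 = 11.5
  S[A,B] = ((0.5)·(-2.6667) + (0.5)·(-0.6667) + (3.5)·(2.3333) + (3.5)·(-0.6667) + (-3.5)·(3.3333) + (-4.5)·(-1.6667)) / 5 = 0/5 = 0
  S[B,B] = ((-2.6667)·(-2.6667) + (-0.6667)·(-0.6667) + (2.3333)·(2.3333) + (-0.6667)·(-0.6667) + (3.3333)·(3.3333) + (-1.6667)·(-1.6667)) / 5 = 27.3333/5 = 5.4667
  S = [[11.5, 0],
 [0, 5.4667]].

Step 3 — invert S. det(S) = 11.5·5.4667 - (0)² = 62.8667.
  S^{-1} = (1/det) · [[d, -b], [-b, a]] = [[0.087, 0],
 [0, 0.1829]].

Step 4 — quadratic form (x̄ - mu_0)^T · S^{-1} · (x̄ - mu_0):
  S^{-1} · (x̄ - mu_0) = (0.3913, 0.3049),
  (x̄ - mu_0)^T · [...] = (4.5)·(0.3913) + (1.6667)·(0.3049) = 2.269.

Step 5 — scale by n: T² = 6 · 2.269 = 13.614.

T² ≈ 13.614


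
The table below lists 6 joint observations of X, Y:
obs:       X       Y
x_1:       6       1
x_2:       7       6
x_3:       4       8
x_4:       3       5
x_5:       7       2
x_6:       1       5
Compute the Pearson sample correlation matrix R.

Step 1 — column means:
  mean(X) = (6 + 7 + 4 + 3 + 7 + 1) / 6 = 28/6 = 4.6667
  mean(Y) = (1 + 6 + 8 + 5 + 2 + 5) / 6 = 27/6 = 4.5

Step 2 — sample variances and covariances s[i,j] = (1/(n-1)) · Σ_k (x_{k,i} - mean_i) · (x_{k,j} - mean_j), with n-1 = 5:
  s[X,X] = ((1.3333)·(1.3333) + (2.3333)·(2.3333) + (-0.6667)·(-0.6667) + (-1.6667)·(-1.6667) + (2.3333)·(2.3333) + (-3.6667)·(-3.6667)) / 5 = 29.3333/5 = 5.8667
  s[X,Y] = ((1.3333)·(-3.5) + (2.3333)·(1.5) + (-0.6667)·(3.5) + (-1.6667)·(0.5) + (2.3333)·(-2.5) + (-3.6667)·(0.5)) / 5 = -12/5 = -2.4
  s[Y,Y] = ((-3.5)·(-3.5) + (1.5)·(1.5) + (3.5)·(3.5) + (0.5)·(0.5) + (-2.5)·(-2.5) + (0.5)·(0.5)) / 5 = 33.5/5 = 6.7
  Sample standard deviations s_i = √(s[i,i]):
  s(X) = √(5.8667) = 2.4221
  s(Y) = √(6.7) = 2.5884

Step 3 — r_{ij} = s_{ij} / (s_i · s_j):
  r[X,X] = 1 (diagonal).
  r[X,Y] = -2.4 / (2.4221 · 2.5884) = -2.4 / 6.2695 = -0.3828
  r[Y,Y] = 1 (diagonal).

R is symmetric with unit diagonal. Assembling:

R = [[1, -0.3828],
 [-0.3828, 1]]


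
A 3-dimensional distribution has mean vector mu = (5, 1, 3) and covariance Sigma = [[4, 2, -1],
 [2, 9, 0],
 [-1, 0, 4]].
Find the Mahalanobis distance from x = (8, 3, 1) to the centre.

Step 1 — centre the observation: (x - mu) = (3, 2, -2).

Step 2 — invert Sigma (cofactor / det for 3×3, or solve directly):
  Sigma^{-1} = [[0.3025, -0.0672, 0.0756],
 [-0.0672, 0.1261, -0.0168],
 [0.0756, -0.0168, 0.2689]].

Step 3 — form the quadratic (x - mu)^T · Sigma^{-1} · (x - mu):
  Sigma^{-1} · (x - mu) = (0.6218, 0.084, -0.3445).
  (x - mu)^T · [Sigma^{-1} · (x - mu)] = (3)·(0.6218) + (2)·(0.084) + (-2)·(-0.3445) = 2.7227.

Step 4 — take square root: d = √(2.7227) ≈ 1.6501.

d(x, mu) = √(2.7227) ≈ 1.6501


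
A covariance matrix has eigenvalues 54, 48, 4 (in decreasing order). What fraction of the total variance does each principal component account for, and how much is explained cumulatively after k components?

Step 1 — total variance = trace(Sigma) = Σ λ_i = 54 + 48 + 4 = 106.

Step 2 — fraction explained by component i = λ_i / Σ λ:
  PC1: 54/106 = 0.5094
  PC2: 48/106 = 0.4528
  PC3: 4/106 = 0.0377

Step 3 — cumulative fraction after k components = (λ_1 + ... + λ_k) / Σ λ:
  k = 1: 54/106 = 0.5094
  k = 2: (54 + 48)/106 = 102/106 = 0.9623
  k = 3: (54 + 48 + 4)/106 = 106/106 = 1

Summary (fraction, with percent):

explained: PC1 0.5094 (50.94%), PC2 0.4528 (45.28%), PC3 0.0377 (3.77%);  cumulative: 0.5094, 0.9623, 1


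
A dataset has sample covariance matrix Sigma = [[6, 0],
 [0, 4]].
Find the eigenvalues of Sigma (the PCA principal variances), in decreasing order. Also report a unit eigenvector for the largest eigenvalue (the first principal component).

Step 1 — characteristic polynomial of 2×2 Sigma:
  det(Sigma - λI) = λ² - trace · λ + det = 0.
  trace = 6 + 4 = 10, det = 6·4 - (0)² = 24.
Step 2 — discriminant:
  Δ = trace² - 4·det = 100 - 96 = 4.
Step 3 — eigenvalues:
  λ = (trace ± √Δ)/2 = (10 ± 2)/2,
  λ_1 = 6,  λ_2 = 4.

Step 4 — unit eigenvector for λ_1: Sigma is diagonal, so its eigenvectors are the coordinate axes. λ_1 = 6 is the diagonal entry on the first coordinate axis, hence
  v_1 = (1, 0) (||v_1|| = 1).

λ_1 = 6,  λ_2 = 4;  v_1 ≈ (1, 0)


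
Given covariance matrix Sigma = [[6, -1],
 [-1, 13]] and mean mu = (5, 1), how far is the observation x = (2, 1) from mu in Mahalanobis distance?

Step 1 — centre the observation: (x - mu) = (-3, 0).

Step 2 — invert Sigma. det(Sigma) = 6·13 - (-1)² = 77.
  Sigma^{-1} = (1/det) · [[d, -b], [-b, a]] = [[0.1688, 0.013],
 [0.013, 0.0779]].

Step 3 — form the quadratic (x - mu)^T · Sigma^{-1} · (x - mu):
  Sigma^{-1} · (x - mu) = (-0.5065, -0.039).
  (x - mu)^T · [Sigma^{-1} · (x - mu)] = (-3)·(-0.5065) + (0)·(-0.039) = 1.5195.

Step 4 — take square root: d = √(1.5195) ≈ 1.2327.

d(x, mu) = √(1.5195) ≈ 1.2327


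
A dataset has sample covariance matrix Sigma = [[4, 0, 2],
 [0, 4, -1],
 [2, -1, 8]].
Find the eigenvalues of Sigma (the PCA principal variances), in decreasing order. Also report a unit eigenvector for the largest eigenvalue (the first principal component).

Step 1 — characteristic polynomial p(λ) = det(λI - Sigma) = λ³ - tr·λ² + c_1·λ - det, where tr = trace, c_1 = sum of the principal 2×2 minors, det = det(Sigma):
  tr = 4 + 4 + 8 = 16,
  c_1 = (4·4 - (0)²) + (4·8 - (2)²) + (4·8 - (-1)²) = 16 + 28 + 31 = 75,
  det = 4·(4·8 - (-1)²) - (0)·((0)·8 - (-1)·(2)) + (2)·((0)·(-1) - 4·(2)) = 4·(31) - (0)·(2) + (2)·(-8) = 108.
  So p(λ) = λ³ - 16λ² + 75λ - 108.
Step 2 — look for an integer root (rational root theorem: any rational root is an integer divisor of 108). Testing λ = 3:
  p(3) = 27 - 144 + 225 - 108 = 0  ✓
  Dividing out (λ - 3): p(λ) = (λ - 3)(λ² - 13λ + 36).
Step 3 — remaining eigenvalues from the quadratic λ² - 13λ + 36 = 0:
  Δ = 13² - 4·36 = 169 - 144 = 25,  λ = (13 ± √25)/2 = (13 ± 5)/2 = 9 or 4.
  Sorted: λ_1 = 9,  λ_2 = 4,  λ_3 = 3  (check: sum = 16 = tr ✓).

Step 4 — unit eigenvector for λ_1 = 9: v spans the null space of (Sigma - λ_1 I), whose rows are
  r_1 = (-5, 0, 2),  r_2 = (0, -5, -1),  r_3 = (2, -1, -1).
  v is orthogonal to every row, so take v ∝ r_1 × r_2 = ((0)·(-1) - (2)·(-5), (2)·(0) - (-5)·(-1), (-5)·(-5) - (0)·(0)) = (10, -5, 25).
  Rescale (divide by 5): u = (2, -1, 5).
  ||u|| = √((2)² + (-1)² + (5)²) = √(30) ≈ 5.4772,  v_1 = u/||u|| ≈ (0.3651, -0.1826, 0.9129) (||v_1|| = 1).

λ_1 = 9,  λ_2 = 4,  λ_3 = 3;  v_1 ≈ (0.3651, -0.1826, 0.9129)


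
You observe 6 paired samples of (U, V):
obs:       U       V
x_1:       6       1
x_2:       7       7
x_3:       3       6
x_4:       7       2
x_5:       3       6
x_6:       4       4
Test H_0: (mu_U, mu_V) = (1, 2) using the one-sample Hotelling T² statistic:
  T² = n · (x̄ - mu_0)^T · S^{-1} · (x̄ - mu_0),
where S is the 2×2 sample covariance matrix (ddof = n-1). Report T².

Step 1 — sample mean vector:
  mean(U) = (6 + 7 + 3 + 7 + 3 + 4) / 6 = 30/6 = 5
  mean(V) = (1 + 7 + 6 + 2 + 6 + 4) / 6 = 26/6 = 4.3333
  x̄ = (5, 4.3333),  deviation x̄ - mu_0 = (5, 4.3333) - (1, 2) = (4, 2.3333).

Step 2 — sample covariance matrix, S[i,j] = (1/(n-1)) · Σ_k (x_{k,i} - mean_i) · (x_{k,j} - mean_j), divisor n-1 = 5:
  S[U,U] = ((1)·(1) + (2)·(2) + (-2)·(-2) + (2)·(2) + (-2)·(-2) + (-1)·(-1)) / 5 = 18/5 = 3.6
  S[U,V] = ((1)·(-3.3333) + (2)·(2.6667) + (-2)·(1.6667) + (2)·(-2.3333) + (-2)·(1.6667) + (-1)·(-0.3333)) / 5 = -9/5 = -1.8
  S[V,V] = ((-3.3333)·(-3.3333) + (2.6667)·(2.6667) + (1.6667)·(1.6667) + (-2.3333)·(-2.3333) + (1.6667)·(1.6667) + (-0.3333)·(-0.3333)) / 5 = 29.3333/5 = 5.8667
  S = [[3.6, -1.8],
 [-1.8, 5.8667]].

Step 3 — invert S. det(S) = 3.6·5.8667 - (-1.8)² = 17.88.
  S^{-1} = (1/det) · [[d, -b], [-b, a]] = [[0.3281, 0.1007],
 [0.1007, 0.2013]].

Step 4 — quadratic form (x̄ - mu_0)^T · S^{-1} · (x̄ - mu_0):
  S^{-1} · (x̄ - mu_0) = (1.5474, 0.8725),
  (x̄ - mu_0)^T · [...] = (4)·(1.5474) + (2.3333)·(0.8725) = 8.2252.

Step 5 — scale by n: T² = 6 · 8.2252 = 49.3512.

T² ≈ 49.3512


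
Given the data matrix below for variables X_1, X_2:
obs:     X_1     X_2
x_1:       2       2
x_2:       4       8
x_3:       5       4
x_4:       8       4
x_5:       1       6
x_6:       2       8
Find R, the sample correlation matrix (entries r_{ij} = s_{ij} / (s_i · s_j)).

Step 1 — column means:
  mean(X_1) = (2 + 4 + 5 + 8 + 1 + 2) / 6 = 22/6 = 3.6667
  mean(X_2) = (2 + 8 + 4 + 4 + 6 + 8) / 6 = 32/6 = 5.3333

Step 2 — sample variances and covariances s[i,j] = (1/(n-1)) · Σ_k (x_{k,i} - mean_i) · (x_{k,j} - mean_j), with n-1 = 5:
  s[X_1,X_1] = ((-1.6667)·(-1.6667) + (0.3333)·(0.3333) + (1.3333)·(1.3333) + (4.3333)·(4.3333) + (-2.6667)·(-2.6667) + (-1.6667)·(-1.6667)) / 5 = 33.3333/5 = 6.6667
  s[X_1,X_2] = ((-1.6667)·(-3.3333) + (0.3333)·(2.6667) + (1.3333)·(-1.3333) + (4.3333)·(-1.3333) + (-2.6667)·(0.6667) + (-1.6667)·(2.6667)) / 5 = -7.3333/5 = -1.4667
  s[X_2,X_2] = ((-3.3333)·(-3.3333) + (2.6667)·(2.6667) + (-1.3333)·(-1.3333) + (-1.3333)·(-1.3333) + (0.6667)·(0.6667) + (2.6667)·(2.6667)) / 5 = 29.3333/5 = 5.8667
  Sample standard deviations s_i = √(s[i,i]):
  s(X_1) = √(6.6667) = 2.582
  s(X_2) = √(5.8667) = 2.4221

Step 3 — r_{ij} = s_{ij} / (s_i · s_j):
  r[X_1,X_1] = 1 (diagonal).
  r[X_1,X_2] = -1.4667 / (2.582 · 2.4221) = -1.4667 / 6.2539 = -0.2345
  r[X_2,X_2] = 1 (diagonal).

R is symmetric with unit diagonal. Assembling:

R = [[1, -0.2345],
 [-0.2345, 1]]


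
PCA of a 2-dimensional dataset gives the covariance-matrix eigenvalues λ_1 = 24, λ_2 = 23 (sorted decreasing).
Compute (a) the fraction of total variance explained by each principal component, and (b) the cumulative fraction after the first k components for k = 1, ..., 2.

Step 1 — total variance = trace(Sigma) = Σ λ_i = 24 + 23 = 47.

Step 2 — fraction explained by component i = λ_i / Σ λ:
  PC1: 24/47 = 0.5106
  PC2: 23/47 = 0.4894

Step 3 — cumulative fraction after k components = (λ_1 + ... + λ_k) / Σ λ:
  k = 1: 24/47 = 0.5106
  k = 2: (24 + 23)/47 = 47/47 = 1

Summary (fraction, with percent):

explained: PC1 0.5106 (51.06%), PC2 0.4894 (48.94%);  cumulative: 0.5106, 1


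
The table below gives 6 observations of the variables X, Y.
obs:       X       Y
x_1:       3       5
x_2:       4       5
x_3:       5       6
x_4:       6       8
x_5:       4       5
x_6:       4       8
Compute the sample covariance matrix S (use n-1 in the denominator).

Step 1 — column means:
  mean(X) = (3 + 4 + 5 + 6 + 4 + 4) / 6 = 26/6 = 4.3333
  mean(Y) = (5 + 5 + 6 + 8 + 5 + 8) / 6 = 37/6 = 6.1667

Step 2 — sample covariance S[i,j] = (1/(n-1)) · Σ_k (x_{k,i} - mean_i) · (x_{k,j} - mean_j), with n-1 = 5.
  S[X,X] = ((-1.3333)·(-1.3333) + (-0.3333)·(-0.3333) + (0.6667)·(0.6667) + (1.6667)·(1.6667) + (-0.3333)·(-0.3333) + (-0.3333)·(-0.3333)) / 5 = 5.3333/5 = 1.0667
  S[X,Y] = ((-1.3333)·(-1.1667) + (-0.3333)·(-1.1667) + (0.6667)·(-0.1667) + (1.6667)·(1.8333) + (-0.3333)·(-1.1667) + (-0.3333)·(1.8333)) / 5 = 4.6667/5 = 0.9333
  S[Y,Y] = ((-1.1667)·(-1.1667) + (-1.1667)·(-1.1667) + (-0.1667)·(-0.1667) + (1.8333)·(1.8333) + (-1.1667)·(-1.1667) + (1.8333)·(1.8333)) / 5 = 10.8333/5 = 2.1667

S is symmetric (S[j,i] = S[i,j]). Assembling:

S = [[1.0667, 0.9333],
 [0.9333, 2.1667]]


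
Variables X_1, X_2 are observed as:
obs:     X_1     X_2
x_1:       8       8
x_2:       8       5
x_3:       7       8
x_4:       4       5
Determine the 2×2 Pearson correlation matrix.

Step 1 — column means:
  mean(X_1) = (8 + 8 + 7 + 4) / 4 = 27/4 = 6.75
  mean(X_2) = (8 + 5 + 8 + 5) / 4 = 26/4 = 6.5

Step 2 — sample variances and covariances s[i,j] = (1/(n-1)) · Σ_k (x_{k,i} - mean_i) · (x_{k,j} - mean_j), with n-1 = 3:
  s[X_1,X_1] = ((1.25)·(1.25) + (1.25)·(1.25) + (0.25)·(0.25) + (-2.75)·(-2.75)) / 3 = 10.75/3 = 3.5833
  s[X_1,X_2] = ((1.25)·(1.5) + (1.25)·(-1.5) + (0.25)·(1.5) + (-2.75)·(-1.5)) / 3 = 4.5/3 = 1.5
  s[X_2,X_2] = ((1.5)·(1.5) + (-1.5)·(-1.5) + (1.5)·(1.5) + (-1.5)·(-1.5)) / 3 = 9/3 = 3
  Sample standard deviations s_i = √(s[i,i]):
  s(X_1) = √(3.5833) = 1.893
  s(X_2) = √(3) = 1.7321

Step 3 — r_{ij} = s_{ij} / (s_i · s_j):
  r[X_1,X_1] = 1 (diagonal).
  r[X_1,X_2] = 1.5 / (1.893 · 1.7321) = 1.5 / 3.2787 = 0.4575
  r[X_2,X_2] = 1 (diagonal).

R is symmetric with unit diagonal. Assembling:

R = [[1, 0.4575],
 [0.4575, 1]]


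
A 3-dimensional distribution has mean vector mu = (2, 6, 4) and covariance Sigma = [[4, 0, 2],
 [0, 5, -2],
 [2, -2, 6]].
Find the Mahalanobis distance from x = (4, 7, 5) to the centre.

Step 1 — centre the observation: (x - mu) = (2, 1, 1).

Step 2 — invert Sigma (cofactor / det for 3×3, or solve directly):
  Sigma^{-1} = [[0.3095, -0.0476, -0.119],
 [-0.0476, 0.2381, 0.0952],
 [-0.119, 0.0952, 0.2381]].

Step 3 — form the quadratic (x - mu)^T · Sigma^{-1} · (x - mu):
  Sigma^{-1} · (x - mu) = (0.4524, 0.2381, 0.0952).
  (x - mu)^T · [Sigma^{-1} · (x - mu)] = (2)·(0.4524) + (1)·(0.2381) + (1)·(0.0952) = 1.2381.

Step 4 — take square root: d = √(1.2381) ≈ 1.1127.

d(x, mu) = √(1.2381) ≈ 1.1127


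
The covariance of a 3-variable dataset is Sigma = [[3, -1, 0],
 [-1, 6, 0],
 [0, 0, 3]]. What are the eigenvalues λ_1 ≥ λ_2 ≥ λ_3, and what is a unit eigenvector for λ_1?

Step 1 — characteristic polynomial p(λ) = det(λI - Sigma) = λ³ - tr·λ² + c_1·λ - det, where tr = trace, c_1 = sum of the principal 2×2 minors, det = det(Sigma):
  tr = 3 + 6 + 3 = 12,
  c_1 = (3·6 - (-1)²) + (3·3 - (0)²) + (6·3 - (0)²) = 17 + 9 + 18 = 44,
  det = 3·(6·3 - (0)²) - (-1)·((-1)·3 - (0)·(0)) + (0)·((-1)·(0) - 6·(0)) = 3·(18) - (-1)·(-3) + (0)·(0) = 51.
  So p(λ) = λ³ - 12λ² + 44λ - 51.
Step 2 — look for an integer root (rational root theorem: any rational root is an integer divisor of 51). Testing λ = 3:
  p(3) = 27 - 108 + 132 - 51 = 0  ✓
  Dividing out (λ - 3): p(λ) = (λ - 3)(λ² - 9λ + 17).
Step 3 — remaining eigenvalues from the quadratic λ² - 9λ + 17 = 0:
  Δ = 9² - 4·17 = 81 - 68 = 13,  λ = (9 ± √13)/2 = (9 ± 3.6056)/2 ≈ 6.3028 or 2.6972.
  Sorted: λ_1 = 6.3028,  λ_2 = 3,  λ_3 = 2.6972  (check: sum = 12 = tr ✓).

Step 4 — unit eigenvector for λ_1 ≈ 6.3028: v spans the null space of (Sigma - λ_1 I), whose rows are
  r_1 = (-3.3028, -1, 0),  r_2 = (-1, -0.3028, 0),  r_3 = (0, 0, -3.3028).
  v is orthogonal to every row, so take v ∝ r_1 × r_3 = ((-1)·(-3.3028) - (0)·(0), (0)·(0) - (-3.3028)·(-3.3028), (-3.3028)·(0) - (-1)·(0)) ≈ (3.3028, -10.9083, 0).
  Let u = (3.3028, -10.9083, 0).
  ||u|| = √((3.3028)² + (-10.9083)² + (0)²) = √(129.8999) ≈ 11.3974,  v_1 = u/||u|| ≈ (0.2898, -0.9571, 0) (||v_1|| = 1).

λ_1 = 6.3028,  λ_2 = 3,  λ_3 = 2.6972;  v_1 ≈ (0.2898, -0.9571, 0)


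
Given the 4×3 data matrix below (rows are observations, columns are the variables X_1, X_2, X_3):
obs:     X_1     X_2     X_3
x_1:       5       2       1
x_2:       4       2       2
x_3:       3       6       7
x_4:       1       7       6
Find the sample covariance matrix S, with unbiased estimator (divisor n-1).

Step 1 — column means:
  mean(X_1) = (5 + 4 + 3 + 1) / 4 = 13/4 = 3.25
  mean(X_2) = (2 + 2 + 6 + 7) / 4 = 17/4 = 4.25
  mean(X_3) = (1 + 2 + 7 + 6) / 4 = 16/4 = 4

Step 2 — sample covariance S[i,j] = (1/(n-1)) · Σ_k (x_{k,i} - mean_i) · (x_{k,j} - mean_j), with n-1 = 3.
  S[X_1,X_1] = ((1.75)·(1.75) + (0.75)·(0.75) + (-0.25)·(-0.25) + (-2.25)·(-2.25)) / 3 = 8.75/3 = 2.9167
  S[X_1,X_2] = ((1.75)·(-2.25) + (0.75)·(-2.25) + (-0.25)·(1.75) + (-2.25)·(2.75)) / 3 = -12.25/3 = -4.0833
  S[X_1,X_3] = ((1.75)·(-3) + (0.75)·(-2) + (-0.25)·(3) + (-2.25)·(2)) / 3 = -12/3 = -4
  S[X_2,X_2] = ((-2.25)·(-2.25) + (-2.25)·(-2.25) + (1.75)·(1.75) + (2.75)·(2.75)) / 3 = 20.75/3 = 6.9167
  S[X_2,X_3] = ((-2.25)·(-3) + (-2.25)·(-2) + (1.75)·(3) + (2.75)·(2)) / 3 = 22/3 = 7.3333
  S[X_3,X_3] = ((-3)·(-3) + (-2)·(-2) + (3)·(3) + (2)·(2)) / 3 = 26/3 = 8.6667

S is symmetric (S[j,i] = S[i,j]). Assembling:

S = [[2.9167, -4.0833, -4],
 [-4.0833, 6.9167, 7.3333],
 [-4, 7.3333, 8.6667]]


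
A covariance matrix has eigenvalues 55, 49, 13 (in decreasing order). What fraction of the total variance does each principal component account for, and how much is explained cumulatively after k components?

Step 1 — total variance = trace(Sigma) = Σ λ_i = 55 + 49 + 13 = 117.

Step 2 — fraction explained by component i = λ_i / Σ λ:
  PC1: 55/117 = 0.4701
  PC2: 49/117 = 0.4188
  PC3: 13/117 = 0.1111

Step 3 — cumulative fraction after k components = (λ_1 + ... + λ_k) / Σ λ:
  k = 1: 55/117 = 0.4701
  k = 2: (55 + 49)/117 = 104/117 = 0.8889
  k = 3: (55 + 49 + 13)/117 = 117/117 = 1

Summary (fraction, with percent):

explained: PC1 0.4701 (47.01%), PC2 0.4188 (41.88%), PC3 0.1111 (11.11%);  cumulative: 0.4701, 0.8889, 1


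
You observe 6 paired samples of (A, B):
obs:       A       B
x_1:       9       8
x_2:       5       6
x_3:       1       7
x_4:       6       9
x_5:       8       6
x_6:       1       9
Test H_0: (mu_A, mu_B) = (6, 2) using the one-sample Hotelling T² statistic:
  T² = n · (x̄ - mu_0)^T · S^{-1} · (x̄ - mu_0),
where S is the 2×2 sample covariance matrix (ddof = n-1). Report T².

Step 1 — sample mean vector:
  mean(A) = (9 + 5 + 1 + 6 + 8 + 1) / 6 = 30/6 = 5
  mean(B) = (8 + 6 + 7 + 9 + 6 + 9) / 6 = 45/6 = 7.5
  x̄ = (5, 7.5),  deviation x̄ - mu_0 = (5, 7.5) - (6, 2) = (-1, 5.5).

Step 2 — sample covariance matrix, S[i,j] = (1/(n-1)) · Σ_k (x_{k,i} - mean_i) · (x_{k,j} - mean_j), divisor n-1 = 5:
  S[A,A] = ((4)·(4) + (0)·(0) + (-4)·(-4) + (1)·(1) + (3)·(3) + (-4)·(-4)) / 5 = 58/5 = 11.6
  S[A,B] = ((4)·(0.5) + (0)·(-1.5) + (-4)·(-0.5) + (1)·(1.5) + (3)·(-1.5) + (-4)·(1.5)) / 5 = -5/5 = -1
  S[B,B] = ((0.5)·(0.5) + (-1.5)·(-1.5) + (-0.5)·(-0.5) + (1.5)·(1.5) + (-1.5)·(-1.5) + (1.5)·(1.5)) / 5 = 9.5/5 = 1.9
  S = [[11.6, -1],
 [-1, 1.9]].

Step 3 — invert S. det(S) = 11.6·1.9 - (-1)² = 21.04.
  S^{-1} = (1/det) · [[d, -b], [-b, a]] = [[0.0903, 0.0475],
 [0.0475, 0.5513]].

Step 4 — quadratic form (x̄ - mu_0)^T · S^{-1} · (x̄ - mu_0):
  S^{-1} · (x̄ - mu_0) = (0.1711, 2.9848),
  (x̄ - mu_0)^T · [...] = (-1)·(0.1711) + (5.5)·(2.9848) = 16.2452.

Step 5 — scale by n: T² = 6 · 16.2452 = 97.4715.

T² ≈ 97.4715


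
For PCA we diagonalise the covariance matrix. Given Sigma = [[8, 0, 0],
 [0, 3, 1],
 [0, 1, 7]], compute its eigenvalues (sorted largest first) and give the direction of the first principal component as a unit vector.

Step 1 — characteristic polynomial p(λ) = det(λI - Sigma) = λ³ - tr·λ² + c_1·λ - det, where tr = trace, c_1 = sum of the principal 2×2 minors, det = det(Sigma):
  tr = 8 + 3 + 7 = 18,
  c_1 = (8·3 - (0)²) + (8·7 - (0)²) + (3·7 - (1)²) = 24 + 56 + 20 = 100,
  det = 8·(3·7 - (1)²) - (0)·((0)·7 - (1)·(0)) + (0)·((0)·(1) - 3·(0)) = 8·(20) - (0)·(0) + (0)·(0) = 160.
  So p(λ) = λ³ - 18λ² + 100λ - 160.
Step 2 — look for an integer root (rational root theorem: any rational root is an integer divisor of 160). Testing λ = 8:
  p(8) = 512 - 1152 + 800 - 160 = 0  ✓
  Dividing out (λ - 8): p(λ) = (λ - 8)(λ² - 10λ + 20).
Step 3 — remaining eigenvalues from the quadratic λ² - 10λ + 20 = 0:
  Δ = 10² - 4·20 = 100 - 80 = 20,  λ = (10 ± √20)/2 = (10 ± 4.4721)/2 ≈ 7.2361 or 2.7639.
  Sorted: λ_1 = 8,  λ_2 = 7.2361,  λ_3 = 2.7639  (check: sum = 18 = tr ✓).

Step 4 — unit eigenvector for λ_1 = 8: v spans the null space of (Sigma - λ_1 I), whose rows are
  r_1 = (0, 0, 0),  r_2 = (0, -5, 1),  r_3 = (0, 1, -1).
  v is orthogonal to every row, so take v ∝ r_2 × r_3 = ((-5)·(-1) - (1)·(1), (1)·(0) - (0)·(-1), (0)·(1) - (-5)·(0)) = (4, 0, 0).
  Rescale (divide by 4): u = (1, 0, 0).
  ||u|| = √((1)² + (0)² + (0)²) = √(1) = 1,  v_1 = u/||u|| ≈ (1, 0, 0) (||v_1|| = 1).

λ_1 = 8,  λ_2 = 7.2361,  λ_3 = 2.7639;  v_1 ≈ (1, 0, 0)


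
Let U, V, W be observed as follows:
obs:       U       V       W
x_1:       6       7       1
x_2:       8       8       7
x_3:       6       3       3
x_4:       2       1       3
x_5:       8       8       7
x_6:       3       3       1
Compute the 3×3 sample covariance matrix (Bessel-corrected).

Step 1 — column means:
  mean(U) = (6 + 8 + 6 + 2 + 8 + 3) / 6 = 33/6 = 5.5
  mean(V) = (7 + 8 + 3 + 1 + 8 + 3) / 6 = 30/6 = 5
  mean(W) = (1 + 7 + 3 + 3 + 7 + 1) / 6 = 22/6 = 3.6667

Step 2 — sample covariance S[i,j] = (1/(n-1)) · Σ_k (x_{k,i} - mean_i) · (x_{k,j} - mean_j), with n-1 = 5.
  S[U,U] = ((0.5)·(0.5) + (2.5)·(2.5) + (0.5)·(0.5) + (-3.5)·(-3.5) + (2.5)·(2.5) + (-2.5)·(-2.5)) / 5 = 31.5/5 = 6.3
  S[U,V] = ((0.5)·(2) + (2.5)·(3) + (0.5)·(-2) + (-3.5)·(-4) + (2.5)·(3) + (-2.5)·(-2)) / 5 = 34/5 = 6.8
  S[U,W] = ((0.5)·(-2.6667) + (2.5)·(3.3333) + (0.5)·(-0.6667) + (-3.5)·(-0.6667) + (2.5)·(3.3333) + (-2.5)·(-2.6667)) / 5 = 24/5 = 4.8
  S[V,V] = ((2)·(2) + (3)·(3) + (-2)·(-2) + (-4)·(-4) + (3)·(3) + (-2)·(-2)) / 5 = 46/5 = 9.2
  S[V,W] = ((2)·(-2.6667) + (3)·(3.3333) + (-2)·(-0.6667) + (-4)·(-0.6667) + (3)·(3.3333) + (-2)·(-2.6667)) / 5 = 24/5 = 4.8
  S[W,W] = ((-2.6667)·(-2.6667) + (3.3333)·(3.3333) + (-0.6667)·(-0.6667) + (-0.6667)·(-0.6667) + (3.3333)·(3.3333) + (-2.6667)·(-2.6667)) / 5 = 37.3333/5 = 7.4667

S is symmetric (S[j,i] = S[i,j]). Assembling:

S = [[6.3, 6.8, 4.8],
 [6.8, 9.2, 4.8],
 [4.8, 4.8, 7.4667]]


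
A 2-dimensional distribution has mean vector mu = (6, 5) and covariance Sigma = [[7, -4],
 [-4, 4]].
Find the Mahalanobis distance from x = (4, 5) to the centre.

Step 1 — centre the observation: (x - mu) = (-2, 0).

Step 2 — invert Sigma. det(Sigma) = 7·4 - (-4)² = 12.
  Sigma^{-1} = (1/det) · [[d, -b], [-b, a]] = [[0.3333, 0.3333],
 [0.3333, 0.5833]].

Step 3 — form the quadratic (x - mu)^T · Sigma^{-1} · (x - mu):
  Sigma^{-1} · (x - mu) = (-0.6667, -0.6667).
  (x - mu)^T · [Sigma^{-1} · (x - mu)] = (-2)·(-0.6667) + (0)·(-0.6667) = 1.3333.

Step 4 — take square root: d = √(1.3333) ≈ 1.1547.

d(x, mu) = √(1.3333) ≈ 1.1547


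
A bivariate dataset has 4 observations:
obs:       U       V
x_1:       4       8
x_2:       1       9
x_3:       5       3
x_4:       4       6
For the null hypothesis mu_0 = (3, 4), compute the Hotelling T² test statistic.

Step 1 — sample mean vector:
  mean(U) = (4 + 1 + 5 + 4) / 4 = 14/4 = 3.5
  mean(V) = (8 + 9 + 3 + 6) / 4 = 26/4 = 6.5
  x̄ = (3.5, 6.5),  deviation x̄ - mu_0 = (3.5, 6.5) - (3, 4) = (0.5, 2.5).

Step 2 — sample covariance matrix, S[i,j] = (1/(n-1)) · Σ_k (x_{k,i} - mean_i) · (x_{k,j} - mean_j), divisor n-1 = 3:
  S[U,U] = ((0.5)·(0.5) + (-2.5)·(-2.5) + (1.5)·(1.5) + (0.5)·(0.5)) / 3 = 9/3 = 3
  S[U,V] = ((0.5)·(1.5) + (-2.5)·(2.5) + (1.5)·(-3.5) + (0.5)·(-0.5)) / 3 = -11/3 = -3.6667
  S[V,V] = ((1.5)·(1.5) + (2.5)·(2.5) + (-3.5)·(-3.5) + (-0.5)·(-0.5)) / 3 = 21/3 = 7
  S = [[3, -3.6667],
 [-3.6667, 7]].

Step 3 — invert S. det(S) = 3·7 - (-3.6667)² = 7.5556.
  S^{-1} = (1/det) · [[d, -b], [-b, a]] = [[0.9265, 0.4853],
 [0.4853, 0.3971]].

Step 4 — quadratic form (x̄ - mu_0)^T · S^{-1} · (x̄ - mu_0):
  S^{-1} · (x̄ - mu_0) = (1.6765, 1.2353),
  (x̄ - mu_0)^T · [...] = (0.5)·(1.6765) + (2.5)·(1.2353) = 3.9265.

Step 5 — scale by n: T² = 4 · 3.9265 = 15.7059.

T² ≈ 15.7059


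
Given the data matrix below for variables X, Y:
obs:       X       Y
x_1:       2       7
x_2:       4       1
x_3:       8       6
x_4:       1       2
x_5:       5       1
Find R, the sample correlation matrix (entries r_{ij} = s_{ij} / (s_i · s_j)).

Step 1 — column means:
  mean(X) = (2 + 4 + 8 + 1 + 5) / 5 = 20/5 = 4
  mean(Y) = (7 + 1 + 6 + 2 + 1) / 5 = 17/5 = 3.4

Step 2 — sample variances and covariances s[i,j] = (1/(n-1)) · Σ_k (x_{k,i} - mean_i) · (x_{k,j} - mean_j), with n-1 = 4:
  s[X,X] = ((-2)·(-2) + (0)·(0) + (4)·(4) + (-3)·(-3) + (1)·(1)) / 4 = 30/4 = 7.5
  s[X,Y] = ((-2)·(3.6) + (0)·(-2.4) + (4)·(2.6) + (-3)·(-1.4) + (1)·(-2.4)) / 4 = 5/4 = 1.25
  s[Y,Y] = ((3.6)·(3.6) + (-2.4)·(-2.4) + (2.6)·(2.6) + (-1.4)·(-1.4) + (-2.4)·(-2.4)) / 4 = 33.2/4 = 8.3
  Sample standard deviations s_i = √(s[i,i]):
  s(X) = √(7.5) = 2.7386
  s(Y) = √(8.3) = 2.881

Step 3 — r_{ij} = s_{ij} / (s_i · s_j):
  r[X,X] = 1 (diagonal).
  r[X,Y] = 1.25 / (2.7386 · 2.881) = 1.25 / 7.8899 = 0.1584
  r[Y,Y] = 1 (diagonal).

R is symmetric with unit diagonal. Assembling:

R = [[1, 0.1584],
 [0.1584, 1]]
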